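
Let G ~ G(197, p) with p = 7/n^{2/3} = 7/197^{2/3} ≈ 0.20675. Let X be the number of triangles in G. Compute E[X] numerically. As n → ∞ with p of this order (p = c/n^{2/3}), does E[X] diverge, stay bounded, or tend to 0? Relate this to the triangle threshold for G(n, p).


Number of potential triangles: C(197, 3) = 1254890.
Each occurs with probability p³ ≈ (0.20675)³ ≈ 8.8381561e-03.
By linearity: E[X] = C(197, 3)·p³ ≈ 1254890 · 8.8381561e-03 ≈ 11090.91371.
Since α = 2/3 < 1, p = c/n^{2/3} ≫ 1/n is above the triangle threshold p ~ 1/n. Asymptotically E[X] ~ (c³/6)·n^{3(1−α)} = (7³/6)·n^{1} → ∞; triangles are abundant w.h.p.

E[X] ≈ 11090.91371; in regime p = Θ(1/n^{2/3}) E[X] diverges (above the triangle threshold p ~ 1/n).


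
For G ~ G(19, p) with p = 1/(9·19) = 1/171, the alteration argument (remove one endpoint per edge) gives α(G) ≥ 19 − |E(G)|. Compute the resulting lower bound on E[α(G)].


E[|E(G)|] = C(19, 2)·p = 171 · (1/171) = 1.
E[α(G)] ≥ n − E[|E(G)|] = 19 − 1 = 18.
Numerically: ≈ 18.0000.
(This is only a lower bound; the true E[α(G)] may be larger.)

E[α(G)] ≥ 18 ≈ 18.0000.


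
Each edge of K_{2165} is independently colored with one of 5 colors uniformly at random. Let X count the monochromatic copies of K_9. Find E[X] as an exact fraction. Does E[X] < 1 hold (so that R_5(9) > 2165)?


E[X] = C(2165, 9) · 5^{1 − 36} = 2832220612024886803272630 · 5^{−35} = 2832220612024886803272630/2910383045673370361328125.
As a reduced fraction: E[X] = 566444122404977360654526/582076609134674072265625 ≈ 0.97314.
Is E[X] < 1? YES.
Since E[X] < 1, there exists a 5-coloring of K_{2165} with no monochromatic K_9; hence R_5(9) > 2165.

E[X] = 566444122404977360654526/582076609134674072265625 ≈ 0.97314; E[X] < 1, so R_5(9) > 2165.


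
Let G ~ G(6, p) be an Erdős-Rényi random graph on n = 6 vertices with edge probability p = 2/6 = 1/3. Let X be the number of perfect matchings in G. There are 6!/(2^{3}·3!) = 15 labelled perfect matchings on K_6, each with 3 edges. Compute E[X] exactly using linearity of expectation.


K_6 has 6!/(2^{3}·3!) = 15 labelled perfect matchings.
For each such perfect matching H, let X_H = 1 if all 3 edges of H are present in G. Then P[X_H = 1] = p^{3} = (1/3)^{3} = 1/27.
By linearity of expectation: E[X] = Σ_H E[X_H] = 15 · p^{3} = 15 · 1/27 = 5/9.
Numerically: E[X] ≈ 0.556.

E[X] = 15 · (1/3)^{3} = 5/9 ≈ 0.556.


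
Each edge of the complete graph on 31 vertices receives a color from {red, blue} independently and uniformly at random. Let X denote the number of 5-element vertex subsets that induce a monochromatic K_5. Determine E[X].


Let X = Σ_S X_S over the C(31, 5) = 169911 subsets S of size 5, where X_S = 1 if the K_5 on S is monochromatic.
For a fixed S, the K_5 on S has C(5, 2) = 10 edges. P[all 10 edges red] = (1/2)^10, and likewise for blue, so P[monochromatic] = 2·(1/2)^10 = 2^{1 − 10} = 1/512.
By linearity: E[X] = C(31, 5) · 2^{1 − 10} = 169911 · 1/512 = 169911/512.
Numerically: E[X] ≈ 331.8574.

E[X] = C(31,5)·2^(1−C(5,2)) = 169911/512 ≈ 331.8574.


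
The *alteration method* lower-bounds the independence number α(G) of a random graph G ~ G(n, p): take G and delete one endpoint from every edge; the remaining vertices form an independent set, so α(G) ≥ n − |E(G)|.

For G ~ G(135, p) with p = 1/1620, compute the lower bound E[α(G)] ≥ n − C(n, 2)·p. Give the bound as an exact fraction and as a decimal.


E[|E(G)|] = C(135, 2)·p = 9045 · (1/1620) = 67/12.
E[α(G)] ≥ n − E[|E(G)|] = 135 − 67/12 = 1553/12.
Numerically: ≈ 129.416667.
(This is only a lower bound; the true E[α(G)] may be larger.)

E[α(G)] ≥ 1553/12 ≈ 129.416667.


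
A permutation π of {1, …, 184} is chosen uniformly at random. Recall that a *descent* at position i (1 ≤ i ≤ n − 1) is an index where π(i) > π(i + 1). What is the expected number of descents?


Write X = Σ X_I over i = 1, …, 183, with X_I the indicator of one descent.
There are 183 indicators.
For each fixed i, the pair (π(i), π(i+1)) is a uniformly random ordered pair of distinct values from {1, …, 184}; by symmetry P[π(i) > π(i+1)] = 1/2.
By linearity: E[X] = 183 · (1/2) = (184 − 1) · (1/2) = 183/2 ≈ 91.500.

E[X] = 183/2 = 91.500.


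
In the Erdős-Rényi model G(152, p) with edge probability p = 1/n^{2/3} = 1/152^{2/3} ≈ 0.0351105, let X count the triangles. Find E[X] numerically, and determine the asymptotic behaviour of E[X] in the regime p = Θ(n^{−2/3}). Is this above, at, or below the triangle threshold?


Number of potential triangles: C(152, 3) = 573800.
Each occurs with probability p³ ≈ (0.0351105)³ ≈ 4.32825485e-05.
By linearity: E[X] = C(152, 3)·p³ ≈ 573800 · 4.32825485e-05 ≈ 24.835526.
Since α = 2/3 < 1, p = c/n^{2/3} ≫ 1/n is above the triangle threshold p ~ 1/n. Asymptotically E[X] ~ (c³/6)·n^{3(1−α)} = (1³/6)·n^{1} → ∞; triangles are abundant w.h.p.

E[X] ≈ 24.835526; in regime p = Θ(1/n^{2/3}) E[X] diverges (above the triangle threshold p ~ 1/n).


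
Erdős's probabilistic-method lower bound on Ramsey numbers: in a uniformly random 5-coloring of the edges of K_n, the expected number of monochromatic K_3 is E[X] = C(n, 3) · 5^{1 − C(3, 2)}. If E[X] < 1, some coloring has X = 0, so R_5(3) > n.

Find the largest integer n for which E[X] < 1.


We need C(n, 3) · 5^{1 − 3} < 1, i.e. C(n, 3) < 5^{3 − 1} = 25.
Check values of n near the boundary:
  n = 3: C(3, 3) = 1; 1 < 25? YES
  n = 4: C(4, 3) = 4; 4 < 25? YES
  n = 5: C(5, 3) = 10; 10 < 25? YES
  n = 6: C(6, 3) = 20; 20 < 25? YES
  n = 7: C(7, 3) = 35; 35 < 25? NO
The largest n with C(n, 3) < 25 is n = 6 (where E[X] = 4/5 ≈ 0.8000000). Hence R_5(3) > 6, i.e. R_5(3) ≥ 7.

Largest n = 6; hence R_5(3) > 6.


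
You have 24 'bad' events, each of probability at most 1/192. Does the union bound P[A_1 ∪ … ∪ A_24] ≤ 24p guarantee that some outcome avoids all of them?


Union bound: P[∪_{i=1}^{24} A_i] ≤ Σ_i P[A_i] ≤ 24·p = 24·(1/192) = 1/8.
Numerically: 1/8 ≈ 0.125000.
Is 1/8 < 1? YES.
Since P[∪ A_i] ≤ 1/8 < 1, the complement has P[∩ A_i^c] ≥ 1 − 1/8 = 7/8 > 0, so some outcome avoids every A_i.

24·p = 1/8 ≈ 0.125000; existence CERTIFIED by the union bound.


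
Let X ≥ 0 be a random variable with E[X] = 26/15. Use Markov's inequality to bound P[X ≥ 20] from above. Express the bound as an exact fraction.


μ = E[X] = 26/15, a = 20.
Markov: P[X ≥ 20] ≤ μ/a = (26/15)/20 = 13/150.
Numerically: ≈ 0.086667.
(Since a = 20 > μ = 1.733333, the bound 13/150 is < 1 and informative.)

P[X ≥ 20] ≤ 13/150 ≈ 0.086667.


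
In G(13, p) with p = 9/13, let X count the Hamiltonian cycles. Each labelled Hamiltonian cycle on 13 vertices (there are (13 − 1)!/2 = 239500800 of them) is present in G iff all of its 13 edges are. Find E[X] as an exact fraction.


K_13 has (13 − 1)!/2 = 239500800 labelled Hamiltonian cycles.
For each such Hamiltonian cycle H, let X_H = 1 if all 13 edges of H are present in G. Then P[X_H = 1] = p^{13} = (9/13)^{13} = 2541865828329/302875106592253.
Summing the indicators: E[X] = Σ_H E[X_H] = 239500800 · p^{13} = 239500800 · 2541865828329/302875106592253 = 608778899377458163200/302875106592253.
Numerically: E[X] ≈ 2.01e+06.

E[X] = 239500800 · (9/13)^{13} = 608778899377458163200/302875106592253 ≈ 2.01e+06.


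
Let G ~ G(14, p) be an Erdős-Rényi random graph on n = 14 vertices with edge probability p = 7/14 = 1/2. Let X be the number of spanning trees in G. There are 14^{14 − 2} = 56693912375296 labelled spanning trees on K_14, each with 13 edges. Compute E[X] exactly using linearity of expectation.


K_14 has 14^{14 − 2} = 56693912375296 labelled spanning trees.
For each such spanning tree H, let X_H = 1 if all 13 edges of H are present in G. Then P[X_H = 1] = p^{13} = (1/2)^{13} = 1/8192.
Summing the indicators: E[X] = Σ_H E[X_H] = 56693912375296 · p^{13} = 56693912375296 · 1/8192 = 13841287201/2.
Numerically: E[X] ≈ 6.9206e+09.

E[X] = 56693912375296 · (1/2)^{13} = 13841287201/2 ≈ 6.9206e+09.


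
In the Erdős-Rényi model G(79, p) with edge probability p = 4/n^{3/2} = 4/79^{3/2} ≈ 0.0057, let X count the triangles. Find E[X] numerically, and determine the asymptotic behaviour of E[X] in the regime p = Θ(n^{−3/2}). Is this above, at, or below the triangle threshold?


Number of potential triangles: C(79, 3) = 79079.
Each occurs with probability p³ ≈ (0.0057)³ ≈ 1.84866e-07.
By linearity: E[X] = C(79, 3)·p³ ≈ 79079 · 1.84866e-07 ≈ 0.015.
Since α = 3/2 > 1, p = c/n^{3/2} = o(1/n) is below the triangle threshold p ~ 1/n. Asymptotically E[X] ~ (c³/6)·n^{3(1−α)} = (4³/6)·n^{-1.5} → 0, so by Markov's inequality G has no triangles w.h.p.

E[X] ≈ 0.015; in regime p = Θ(1/n^{3/2}) E[X] tends to 0 (below the triangle threshold p ~ 1/n).


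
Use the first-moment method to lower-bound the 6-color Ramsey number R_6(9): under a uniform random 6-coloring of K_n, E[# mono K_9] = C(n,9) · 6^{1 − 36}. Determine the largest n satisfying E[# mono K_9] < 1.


We need C(n, 9) · 6^{1 − 36} < 1, i.e. C(n, 9) < 6^{36 − 1} = 1719070799748422591028658176.
Check values of n near the boundary:
  n = 4405: C(4405, 9) = 1706862792900636302463627150; 1706862792900636302463627150 < 1719070799748422591028658176? YES
  n = 4406: C(4406, 9) = 1710356485221788389505285700; 1710356485221788389505285700 < 1719070799748422591028658176? YES
  n = 4407: C(4407, 9) = 1713856532599459170657070050; 1713856532599459170657070050 < 1719070799748422591028658176? YES
  n = 4408: C(4408, 9) = 1717362945146264156457459600; 1717362945146264156457459600 < 1719070799748422591028658176? YES
  n = 4409: C(4409, 9) = 1720875732988608787686577131; 1720875732988608787686577131 < 1719070799748422591028658176? NO
  n = 4410: C(4410, 9) = 1724394906266704102180823710; 1724394906266704102180823710 < 1719070799748422591028658176? NO
The largest n with C(n, 9) < 1719070799748422591028658176 is n = 4408 (where E[X] = 35778394690547169926197075/35813974994758803979763712 ≈ 0.999007). Hence R_6(9) > 4408, i.e. R_6(9) ≥ 4409.

Largest n = 4408; hence R_6(9) > 4408.


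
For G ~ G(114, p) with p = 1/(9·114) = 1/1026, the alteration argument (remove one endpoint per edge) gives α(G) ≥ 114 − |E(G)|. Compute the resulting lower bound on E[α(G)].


E[|E(G)|] = C(114, 2)·p = 6441 · (1/1026) = 113/18.
E[α(G)] ≥ n − E[|E(G)|] = 114 − 113/18 = 1939/18.
Numerically: ≈ 107.7222.
(This is only a lower bound; the true E[α(G)] may be larger.)

E[α(G)] ≥ 1939/18 ≈ 107.7222.


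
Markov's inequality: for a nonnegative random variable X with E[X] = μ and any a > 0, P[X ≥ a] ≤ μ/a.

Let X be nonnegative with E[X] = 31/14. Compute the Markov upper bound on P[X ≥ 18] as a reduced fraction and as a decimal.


μ = E[X] = 31/14, a = 18.
Markov: P[X ≥ 18] ≤ μ/a = (31/14)/18 = 31/252.
Numerically: ≈ 0.12302.
(Since a = 18 > μ = 2.21429, the bound 31/252 is < 1 and informative.)

P[X ≥ 18] ≤ 31/252 ≈ 0.12302.


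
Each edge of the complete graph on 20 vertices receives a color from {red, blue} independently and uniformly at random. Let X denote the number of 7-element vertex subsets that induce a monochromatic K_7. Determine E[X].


Let X = Σ_S X_S over the C(20, 7) = 77520 subsets S of size 7, where X_S = 1 if the K_7 on S is monochromatic.
For a fixed S, the K_7 on S has C(7, 2) = 21 edges. P[all 21 edges red] = (1/2)^21, and likewise for blue, so P[monochromatic] = 2·(1/2)^21 = 2^{1 − 21} = 1/1048576.
Summing: E[X] = C(20, 7) · 2^{1 − 21} = 77520 · 1/1048576 = 4845/65536.
Numerically: E[X] ≈ 0.0739.

E[X] = C(20,7)·2^(1−C(7,2)) = 4845/65536 ≈ 0.0739.


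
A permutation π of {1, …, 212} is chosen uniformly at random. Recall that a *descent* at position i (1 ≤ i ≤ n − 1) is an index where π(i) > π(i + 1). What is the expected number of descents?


Write X = Σ X_I over i = 1, …, 211, with X_I the indicator of one descent.
There are 211 indicators.
For each fixed i, the pair (π(i), π(i+1)) is a uniformly random ordered pair of distinct values from {1, …, 212}; by symmetry P[π(i) > π(i+1)] = 1/2.
By linearity: E[X] = 211 · (1/2) = (212 − 1) · (1/2) = 211/2 ≈ 105.500000.

E[X] = 211/2 = 105.500000.


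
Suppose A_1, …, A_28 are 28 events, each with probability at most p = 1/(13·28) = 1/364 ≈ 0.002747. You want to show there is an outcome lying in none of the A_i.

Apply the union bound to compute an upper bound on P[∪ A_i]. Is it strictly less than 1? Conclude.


Union bound: P[∪_{i=1}^{28} A_i] ≤ Σ_i P[A_i] ≤ 28·p = 28·(1/364) = 1/13.
Numerically: 1/13 ≈ 0.076923.
Is 1/13 < 1? YES.
Since P[∪ A_i] ≤ 1/13 < 1, the complement has P[∩ A_i^c] ≥ 1 − 1/13 = 12/13 > 0, so some outcome avoids every A_i.

28·p = 1/13 ≈ 0.076923; existence CERTIFIED by the union bound.


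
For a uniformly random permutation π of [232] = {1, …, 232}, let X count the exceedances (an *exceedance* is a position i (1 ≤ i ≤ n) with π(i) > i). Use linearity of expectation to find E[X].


Write X = Σ_{i=1}^{232} X_i, where X_i = 1_{π(i) > i}.
For each fixed i, π(i) is uniform over {1, …, 232} (marginal of a uniform permutation), so P[π(i) > i] = (n − i)/n. Summing: Σ_{i=1}^{232} (n − i)/n = (0 + 1 + … + 231)/232 = 232(232 − 1)/(2·232) = (232 − 1)/2.
Hence E[X] = Σ_{i=1}^{232} (232 − i)/232 = 231/2 ≈ 115.50000.

E[X] = 231/2 = 115.50000.


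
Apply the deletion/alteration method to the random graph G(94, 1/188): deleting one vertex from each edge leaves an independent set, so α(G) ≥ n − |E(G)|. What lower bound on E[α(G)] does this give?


E[|E(G)|] = C(94, 2)·p = 4371 · (1/188) = 93/4.
E[α(G)] ≥ n − E[|E(G)|] = 94 − 93/4 = 283/4.
Numerically: ≈ 70.750.
(This is only a lower bound; the true E[α(G)] may be larger.)

E[α(G)] ≥ 283/4 ≈ 70.750.


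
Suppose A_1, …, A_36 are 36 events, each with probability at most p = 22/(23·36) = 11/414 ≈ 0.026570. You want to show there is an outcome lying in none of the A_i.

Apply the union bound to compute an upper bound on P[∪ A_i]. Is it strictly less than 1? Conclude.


Union bound: P[∪_{i=1}^{36} A_i] ≤ Σ_i P[A_i] ≤ 36·p = 36·(11/414) = 22/23.
Numerically: 22/23 ≈ 0.956522.
Is 22/23 < 1? YES.
Since P[∪ A_i] ≤ 22/23 < 1, the complement has P[∩ A_i^c] ≥ 1 − 22/23 = 1/23 > 0, so some outcome avoids every A_i.

36·p = 22/23 ≈ 0.956522; existence CERTIFIED by the union bound.


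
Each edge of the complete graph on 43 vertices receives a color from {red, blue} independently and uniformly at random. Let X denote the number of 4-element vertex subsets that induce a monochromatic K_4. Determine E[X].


Let X = Σ_S X_S over the C(43, 4) = 123410 subsets S of size 4, where X_S = 1 if the K_4 on S is monochromatic.
For a fixed S, the K_4 on S has C(4, 2) = 6 edges. P[all 6 edges red] = (1/2)^6, and likewise for blue, so P[monochromatic] = 2·(1/2)^6 = 2^{1 − 6} = 1/32.
By linearity of expectation: E[X] = C(43, 4) · 2^{1 − 6} = 123410 · 1/32 = 61705/16.
Numerically: E[X] ≈ 3856.562500.

E[X] = C(43,4)·2^(1−C(4,2)) = 61705/16 ≈ 3856.562500.


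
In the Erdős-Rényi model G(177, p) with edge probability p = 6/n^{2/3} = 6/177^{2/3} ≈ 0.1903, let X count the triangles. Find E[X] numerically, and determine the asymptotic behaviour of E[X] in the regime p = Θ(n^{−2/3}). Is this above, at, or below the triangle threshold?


Number of potential triangles: C(177, 3) = 908600.
Each occurs with probability p³ ≈ (0.1903)³ ≈ 6.894571e-03.
By linearity: E[X] = C(177, 3)·p³ ≈ 908600 · 6.894571e-03 ≈ 6264.4068.
Since α = 2/3 < 1, p = c/n^{2/3} ≫ 1/n is above the triangle threshold p ~ 1/n. Asymptotically E[X] ~ (c³/6)·n^{3(1−α)} = (6³/6)·n^{1} → ∞; triangles are abundant w.h.p.

E[X] ≈ 6264.4068; in regime p = Θ(1/n^{2/3}) E[X] diverges (above the triangle threshold p ~ 1/n).


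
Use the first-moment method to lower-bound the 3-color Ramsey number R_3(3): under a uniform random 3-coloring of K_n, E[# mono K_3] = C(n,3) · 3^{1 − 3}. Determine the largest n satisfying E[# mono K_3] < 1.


We need C(n, 3) · 3^{1 − 3} < 1, i.e. C(n, 3) < 3^{3 − 1} = 9.
Check values of n near the boundary:
  n = 3: C(3, 3) = 1; 1 < 9? YES
  n = 4: C(4, 3) = 4; 4 < 9? YES
  n = 5: C(5, 3) = 10; 10 < 9? NO
  n = 6: C(6, 3) = 20; 20 < 9? NO
  n = 7: C(7, 3) = 35; 35 < 9? NO
The largest n with C(n, 3) < 9 is n = 4 (where E[X] = 4/9 ≈ 0.444444). Hence R_3(3) > 4, i.e. R_3(3) ≥ 5.

Largest n = 4; hence R_3(3) > 4.


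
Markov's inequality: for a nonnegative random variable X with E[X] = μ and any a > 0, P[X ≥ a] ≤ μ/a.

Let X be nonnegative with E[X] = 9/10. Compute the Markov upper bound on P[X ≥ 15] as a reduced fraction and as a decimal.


μ = E[X] = 9/10, a = 15.
Markov: P[X ≥ 15] ≤ μ/a = (9/10)/15 = 3/50.
Numerically: ≈ 0.0600.
(Since a = 15 > μ = 0.9000, the bound 3/50 is < 1 and informative.)

P[X ≥ 15] ≤ 3/50 ≈ 0.0600.


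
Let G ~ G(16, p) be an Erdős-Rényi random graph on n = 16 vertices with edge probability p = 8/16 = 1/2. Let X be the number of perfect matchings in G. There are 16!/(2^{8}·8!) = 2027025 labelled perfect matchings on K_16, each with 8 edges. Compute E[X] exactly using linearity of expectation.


K_16 has 16!/(2^{8}·8!) = 2027025 labelled perfect matchings.
For each such perfect matching H, let X_H = 1 if all 8 edges of H are present in G. Then P[X_H = 1] = p^{8} = (1/2)^{8} = 1/256.
By linearity of expectation: E[X] = Σ_H E[X_H] = 2027025 · p^{8} = 2027025 · 1/256 = 2027025/256.
Numerically: E[X] ≈ 7918.1.

E[X] = 2027025 · (1/2)^{8} = 2027025/256 ≈ 7918.1.


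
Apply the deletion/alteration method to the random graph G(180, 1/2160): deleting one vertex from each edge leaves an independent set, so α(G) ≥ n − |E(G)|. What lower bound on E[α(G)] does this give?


E[|E(G)|] = C(180, 2)·p = 16110 · (1/2160) = 179/24.
E[α(G)] ≥ n − E[|E(G)|] = 180 − 179/24 = 4141/24.
Numerically: ≈ 172.542.
(This is only a lower bound; the true E[α(G)] may be larger.)

E[α(G)] ≥ 4141/24 ≈ 172.542.


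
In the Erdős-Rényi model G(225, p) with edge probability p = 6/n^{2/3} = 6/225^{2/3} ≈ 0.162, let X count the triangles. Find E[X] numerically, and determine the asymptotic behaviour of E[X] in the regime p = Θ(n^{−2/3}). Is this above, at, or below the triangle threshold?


Number of potential triangles: C(225, 3) = 1873200.
Each occurs with probability p³ ≈ (0.162)³ ≈ 4.26667e-03.
By linearity: E[X] = C(225, 3)·p³ ≈ 1873200 · 4.26667e-03 ≈ 7992.320.
Since α = 2/3 < 1, p = c/n^{2/3} ≫ 1/n is above the triangle threshold p ~ 1/n. Asymptotically E[X] ~ (c³/6)·n^{3(1−α)} = (6³/6)·n^{1} → ∞; triangles are abundant w.h.p.

E[X] ≈ 7992.320; in regime p = Θ(1/n^{2/3}) E[X] diverges (above the triangle threshold p ~ 1/n).


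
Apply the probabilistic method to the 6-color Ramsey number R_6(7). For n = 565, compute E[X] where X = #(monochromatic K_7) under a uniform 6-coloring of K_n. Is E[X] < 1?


E[X] = C(565, 7) · 6^{1 − 21} = 3513212521235560 · 6^{−20} = 3513212521235560/3656158440062976.
As a reduced fraction: E[X] = 439151565154445/457019805007872 ≈ 0.9609027.
Is E[X] < 1? YES.
Since E[X] < 1, there exists a 6-coloring of K_{565} with no monochromatic K_7; hence R_6(7) > 565.

E[X] = 439151565154445/457019805007872 ≈ 0.9609027; E[X] < 1, so R_6(7) > 565.


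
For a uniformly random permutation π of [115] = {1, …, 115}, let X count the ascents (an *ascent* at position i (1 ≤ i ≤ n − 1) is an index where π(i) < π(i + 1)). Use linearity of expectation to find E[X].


Write X = Σ X_I over i = 1, …, 114, with X_I the indicator of one ascent.
There are 114 indicators.
For each fixed i, the pair (π(i), π(i+1)) is a uniformly random ordered pair of distinct values from {1, …, 115}; by symmetry P[π(i) < π(i+1)] = 1/2.
By linearity: E[X] = 114 · (1/2) = (115 − 1) · (1/2) = 57 ≈ 57.000.

E[X] = 57 = 57.000.


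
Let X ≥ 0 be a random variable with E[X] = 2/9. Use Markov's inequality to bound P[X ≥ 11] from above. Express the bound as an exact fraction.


μ = E[X] = 2/9, a = 11.
Markov: P[X ≥ 11] ≤ μ/a = (2/9)/11 = 2/99.
Numerically: ≈ 0.02020.
(Since a = 11 > μ = 0.22222, the bound 2/99 is < 1 and informative.)

P[X ≥ 11] ≤ 2/99 ≈ 0.02020.


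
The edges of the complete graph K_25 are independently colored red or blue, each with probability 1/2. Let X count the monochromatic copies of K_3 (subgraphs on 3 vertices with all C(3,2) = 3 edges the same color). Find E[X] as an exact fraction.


Let X = Σ_S X_S over the C(25, 3) = 2300 subsets S of size 3, where X_S = 1 if the K_3 on S is monochromatic.
For a fixed S, the K_3 on S has C(3, 2) = 3 edges. P[all 3 edges red] = (1/2)^3, and likewise for blue, so P[monochromatic] = 2·(1/2)^3 = 2^{1 − 3} = 1/4.
Summing: E[X] = C(25, 3) · 2^{1 − 3} = 2300 · 1/4 = 575.
Numerically: E[X] ≈ 575.000000.

E[X] = C(25,3)·2^(1−C(3,2)) = 575 ≈ 575.000000.


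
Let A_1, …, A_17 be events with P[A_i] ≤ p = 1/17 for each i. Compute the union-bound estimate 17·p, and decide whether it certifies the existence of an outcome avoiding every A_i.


Union bound: P[∪_{i=1}^{17} A_i] ≤ Σ_i P[A_i] ≤ 17·p = 17·(1/17) = 1.
Numerically: 1 ≈ 1.0000000.
Is 1 < 1? NO.
Since the bound 1 is ≥ 1, the union bound is uninformative here; it does NOT by itself certify existence.

17·p = 1 ≈ 1.0000000; existence NOT certified by the union bound.


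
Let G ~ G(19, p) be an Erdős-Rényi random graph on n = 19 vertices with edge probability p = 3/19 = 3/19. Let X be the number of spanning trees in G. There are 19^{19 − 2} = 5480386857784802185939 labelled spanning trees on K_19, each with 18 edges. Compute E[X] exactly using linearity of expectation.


K_19 has 19^{19 − 2} = 5480386857784802185939 labelled spanning trees.
For each such spanning tree H, let X_H = 1 if all 18 edges of H are present in G. Then P[X_H = 1] = p^{18} = (3/19)^{18} = 387420489/104127350297911241532841.
By linearity of expectation: E[X] = Σ_H E[X_H] = 5480386857784802185939 · p^{18} = 5480386857784802185939 · 387420489/104127350297911241532841 = 387420489/19.
Numerically: E[X] ≈ 2.0391e+07.

E[X] = 5480386857784802185939 · (3/19)^{18} = 387420489/19 ≈ 2.0391e+07.


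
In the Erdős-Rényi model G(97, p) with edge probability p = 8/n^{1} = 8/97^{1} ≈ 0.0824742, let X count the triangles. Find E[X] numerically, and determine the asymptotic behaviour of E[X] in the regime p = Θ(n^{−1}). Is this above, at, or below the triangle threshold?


Number of potential triangles: C(97, 3) = 147440.
Each occurs with probability p³ ≈ (0.0824742)³ ≈ 5.60989533e-04.
By linearity: E[X] = C(97, 3)·p³ ≈ 147440 · 5.60989533e-04 ≈ 82.712297.
Here α = 1, so p = 8/n is exactly at the triangle threshold p ~ 1/n. Asymptotically E[X] → c³/6 = 8³/6 = 256/3 ≈ 85.333333, a bounded constant. In this regime the triangle count is asymptotically Poisson(c³/6).

E[X] ≈ 82.712297; in regime p = Θ(1/n^{1}) E[X] stays bounded (at the triangle threshold p ~ 1/n).


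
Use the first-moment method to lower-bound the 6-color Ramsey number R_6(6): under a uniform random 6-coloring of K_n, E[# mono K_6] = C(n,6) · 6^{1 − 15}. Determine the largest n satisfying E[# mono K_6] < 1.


We need C(n, 6) · 6^{1 − 15} < 1, i.e. C(n, 6) < 6^{15 − 1} = 78364164096.
Check values of n near the boundary:
  n = 193: C(193, 6) = 66364016544; 66364016544 < 78364164096? YES
  n = 194: C(194, 6) = 68482017072; 68482017072 < 78364164096? YES
  n = 195: C(195, 6) = 70656049360; 70656049360 < 78364164096? YES
  n = 196: C(196, 6) = 72887293024; 72887293024 < 78364164096? YES
  n = 197: C(197, 6) = 75176946208; 75176946208 < 78364164096? YES
  n = 198: C(198, 6) = 77526225777; 77526225777 < 78364164096? YES
  n = 199: C(199, 6) = 79936367511; 79936367511 < 78364164096? NO
  n = 200: C(200, 6) = 82408626300; 82408626300 < 78364164096? NO
The largest n with C(n, 6) < 78364164096 is n = 198 (where E[X] = 25842075259/26121388032 ≈ 0.9893). Hence R_6(6) > 198, i.e. R_6(6) ≥ 199.

Largest n = 198; hence R_6(6) > 198.


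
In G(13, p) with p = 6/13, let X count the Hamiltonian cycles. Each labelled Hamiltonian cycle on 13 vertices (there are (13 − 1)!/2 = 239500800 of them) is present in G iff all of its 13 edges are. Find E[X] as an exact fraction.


K_13 has (13 − 1)!/2 = 239500800 labelled Hamiltonian cycles.
For each such Hamiltonian cycle H, let X_H = 1 if all 13 edges of H are present in G. Then P[X_H = 1] = p^{13} = (6/13)^{13} = 13060694016/302875106592253.
By linearity of expectation: E[X] = Σ_H E[X_H] = 239500800 · p^{13} = 239500800 · 13060694016/302875106592253 = 3128046665387212800/302875106592253.
Numerically: E[X] ≈ 1.03e+04.

E[X] = 239500800 · (6/13)^{13} = 3128046665387212800/302875106592253 ≈ 1.03e+04.


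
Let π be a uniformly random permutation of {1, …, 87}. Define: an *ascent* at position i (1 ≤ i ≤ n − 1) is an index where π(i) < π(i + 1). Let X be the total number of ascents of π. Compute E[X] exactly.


Write X = Σ X_I over i = 1, …, 86, with X_I the indicator of one ascent.
There are 86 indicators.
For each fixed i, the pair (π(i), π(i+1)) is a uniformly random ordered pair of distinct values from {1, …, 87}; by symmetry P[π(i) < π(i+1)] = 1/2.
By linearity: E[X] = 86 · (1/2) = (87 − 1) · (1/2) = 43 ≈ 43.00000.

E[X] = 43 = 43.00000.


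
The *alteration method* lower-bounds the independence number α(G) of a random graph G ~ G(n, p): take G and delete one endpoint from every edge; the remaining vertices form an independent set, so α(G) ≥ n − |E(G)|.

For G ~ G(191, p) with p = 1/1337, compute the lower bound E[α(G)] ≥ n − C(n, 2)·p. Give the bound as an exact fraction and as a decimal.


E[|E(G)|] = C(191, 2)·p = 18145 · (1/1337) = 95/7.
E[α(G)] ≥ n − E[|E(G)|] = 191 − 95/7 = 1242/7.
Numerically: ≈ 177.42857.
(This is only a lower bound; the true E[α(G)] may be larger.)

E[α(G)] ≥ 1242/7 ≈ 177.42857.


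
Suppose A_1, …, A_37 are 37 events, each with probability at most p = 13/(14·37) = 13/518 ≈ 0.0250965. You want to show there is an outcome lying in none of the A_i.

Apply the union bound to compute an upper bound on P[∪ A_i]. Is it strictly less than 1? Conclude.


Union bound: P[∪_{i=1}^{37} A_i] ≤ Σ_i P[A_i] ≤ 37·p = 37·(13/518) = 13/14.
Numerically: 13/14 ≈ 0.9285714.
Is 13/14 < 1? YES.
Since P[∪ A_i] ≤ 13/14 < 1, the complement has P[∩ A_i^c] ≥ 1 − 13/14 = 1/14 > 0, so some outcome avoids every A_i.

37·p = 13/14 ≈ 0.9285714; existence CERTIFIED by the union bound.


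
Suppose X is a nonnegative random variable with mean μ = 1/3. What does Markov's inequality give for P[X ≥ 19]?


μ = E[X] = 1/3, a = 19.
Markov: P[X ≥ 19] ≤ μ/a = (1/3)/19 = 1/57.
Numerically: ≈ 0.017544.
(Since a = 19 > μ = 0.333333, the bound 1/57 is < 1 and informative.)

P[X ≥ 19] ≤ 1/57 ≈ 0.017544.


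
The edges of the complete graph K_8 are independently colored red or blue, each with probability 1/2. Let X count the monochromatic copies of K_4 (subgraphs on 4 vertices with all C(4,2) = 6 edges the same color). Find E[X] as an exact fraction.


Let X = Σ_S X_S over the C(8, 4) = 70 subsets S of size 4, where X_S = 1 if the K_4 on S is monochromatic.
For a fixed S, the K_4 on S has C(4, 2) = 6 edges. P[all 6 edges red] = (1/2)^6, and likewise for blue, so P[monochromatic] = 2·(1/2)^6 = 2^{1 − 6} = 1/32.
By linearity of expectation: E[X] = C(8, 4) · 2^{1 − 6} = 70 · 1/32 = 35/16.
Numerically: E[X] ≈ 2.188.

E[X] = C(8,4)·2^(1−C(4,2)) = 35/16 ≈ 2.188.


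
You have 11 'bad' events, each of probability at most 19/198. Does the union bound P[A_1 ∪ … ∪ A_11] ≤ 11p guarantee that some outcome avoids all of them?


Union bound: P[∪_{i=1}^{11} A_i] ≤ Σ_i P[A_i] ≤ 11·p = 11·(19/198) = 19/18.
Numerically: 19/18 ≈ 1.0555556.
Is 19/18 < 1? NO.
Since the bound 19/18 is ≥ 1, the union bound is uninformative here; it does NOT by itself certify existence.

11·p = 19/18 ≈ 1.0555556; existence NOT certified by the union bound.


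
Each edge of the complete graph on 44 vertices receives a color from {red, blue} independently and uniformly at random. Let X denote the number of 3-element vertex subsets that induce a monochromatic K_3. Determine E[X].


Let X = Σ_S X_S over the C(44, 3) = 13244 subsets S of size 3, where X_S = 1 if the K_3 on S is monochromatic.
For a fixed S, the K_3 on S has C(3, 2) = 3 edges. P[all 3 edges red] = (1/2)^3, and likewise for blue, so P[monochromatic] = 2·(1/2)^3 = 2^{1 − 3} = 1/4.
Summing: E[X] = C(44, 3) · 2^{1 − 3} = 13244 · 1/4 = 3311.
Numerically: E[X] ≈ 3311.000.

E[X] = C(44,3)·2^(1−C(3,2)) = 3311 ≈ 3311.000.


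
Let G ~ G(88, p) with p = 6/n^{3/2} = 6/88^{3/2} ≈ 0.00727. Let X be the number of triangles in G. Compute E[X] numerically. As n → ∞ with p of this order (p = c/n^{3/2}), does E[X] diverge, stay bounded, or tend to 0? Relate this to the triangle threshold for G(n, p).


Number of potential triangles: C(88, 3) = 109736.
Each occurs with probability p³ ≈ (0.00727)³ ≈ 3.83956e-07.
By linearity: E[X] = C(88, 3)·p³ ≈ 109736 · 3.83956e-07 ≈ 0.042.
Since α = 3/2 > 1, p = c/n^{3/2} = o(1/n) is below the triangle threshold p ~ 1/n. Asymptotically E[X] ~ (c³/6)·n^{3(1−α)} = (6³/6)·n^{-1.5} → 0, so by Markov's inequality G has no triangles w.h.p.

E[X] ≈ 0.042; in regime p = Θ(1/n^{3/2}) E[X] tends to 0 (below the triangle threshold p ~ 1/n).


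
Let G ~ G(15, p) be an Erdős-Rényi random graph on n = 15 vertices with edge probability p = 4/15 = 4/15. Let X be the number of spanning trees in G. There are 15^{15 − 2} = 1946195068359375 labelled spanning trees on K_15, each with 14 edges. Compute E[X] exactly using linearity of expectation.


K_15 has 15^{15 − 2} = 1946195068359375 labelled spanning trees.
For each such spanning tree H, let X_H = 1 if all 14 edges of H are present in G. Then P[X_H = 1] = p^{14} = (4/15)^{14} = 268435456/29192926025390625.
By linearity: E[X] = Σ_H E[X_H] = 1946195068359375 · p^{14} = 1946195068359375 · 268435456/29192926025390625 = 268435456/15.
Numerically: E[X] ≈ 1.79e+07.

E[X] = 1946195068359375 · (4/15)^{14} = 268435456/15 ≈ 1.79e+07.


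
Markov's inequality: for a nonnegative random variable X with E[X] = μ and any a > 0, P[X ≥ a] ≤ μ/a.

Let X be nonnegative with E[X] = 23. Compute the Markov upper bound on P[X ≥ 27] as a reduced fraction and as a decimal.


μ = E[X] = 23, a = 27.
Markov: P[X ≥ 27] ≤ μ/a = (23)/27 = 23/27.
Numerically: ≈ 0.851852.
(Since a = 27 > μ = 23.000000, the bound 23/27 is < 1 and informative.)

P[X ≥ 27] ≤ 23/27 ≈ 0.851852.


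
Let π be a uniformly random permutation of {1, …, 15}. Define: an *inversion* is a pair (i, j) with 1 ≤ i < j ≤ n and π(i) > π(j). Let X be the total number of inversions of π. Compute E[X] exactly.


Write X = Σ X_I over the C(15, 2) = 105 pairs i < j, with X_I the indicator of one inversion.
There are 105 indicators.
For each fixed pair i < j, the values π(i) and π(j) are two distinct elements of {1, …, 15} in uniformly random order; by symmetry P[π(i) > π(j)] = 1/2.
By linearity: E[X] = 105 · (1/2) = C(15, 2) · (1/2) = 105/2 = 105/2 ≈ 52.50000.

E[X] = 105/2 = 52.50000.


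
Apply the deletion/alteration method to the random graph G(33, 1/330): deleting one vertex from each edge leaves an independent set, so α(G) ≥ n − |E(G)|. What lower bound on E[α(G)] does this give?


E[|E(G)|] = C(33, 2)·p = 528 · (1/330) = 8/5.
E[α(G)] ≥ n − E[|E(G)|] = 33 − 8/5 = 157/5.
Numerically: ≈ 31.4000.
(This is only a lower bound; the true E[α(G)] may be larger.)

E[α(G)] ≥ 157/5 ≈ 31.4000.


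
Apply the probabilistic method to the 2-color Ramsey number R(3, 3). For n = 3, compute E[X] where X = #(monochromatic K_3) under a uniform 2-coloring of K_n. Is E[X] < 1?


E[X] = C(3, 3) · 2^{1 − 3} = 1 · 2^{−2} = 1/4.
As a reduced fraction: E[X] = 1/4 ≈ 0.2500000.
Is E[X] < 1? YES.
Since E[X] < 1, there exists a 2-coloring of K_{3} with no monochromatic K_3; hence R(3, 3) > 3.

E[X] = 1/4 ≈ 0.2500000; E[X] < 1, so R(3, 3) > 3.


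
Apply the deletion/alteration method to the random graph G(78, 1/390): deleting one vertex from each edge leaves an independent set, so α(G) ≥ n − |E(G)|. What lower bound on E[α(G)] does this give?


E[|E(G)|] = C(78, 2)·p = 3003 · (1/390) = 77/10.
E[α(G)] ≥ n − E[|E(G)|] = 78 − 77/10 = 703/10.
Numerically: ≈ 70.300.
(This is only a lower bound; the true E[α(G)] may be larger.)

E[α(G)] ≥ 703/10 ≈ 70.300.


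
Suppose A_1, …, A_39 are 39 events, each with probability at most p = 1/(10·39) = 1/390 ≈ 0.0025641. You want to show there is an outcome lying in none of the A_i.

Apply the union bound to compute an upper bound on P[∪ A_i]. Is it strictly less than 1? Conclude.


Union bound: P[∪_{i=1}^{39} A_i] ≤ Σ_i P[A_i] ≤ 39·p = 39·(1/390) = 1/10.
Numerically: 1/10 ≈ 0.1000000.
Is 1/10 < 1? YES.
Since P[∪ A_i] ≤ 1/10 < 1, the complement has P[∩ A_i^c] ≥ 1 − 1/10 = 9/10 > 0, so some outcome avoids every A_i.

39·p = 1/10 ≈ 0.1000000; existence CERTIFIED by the union bound.


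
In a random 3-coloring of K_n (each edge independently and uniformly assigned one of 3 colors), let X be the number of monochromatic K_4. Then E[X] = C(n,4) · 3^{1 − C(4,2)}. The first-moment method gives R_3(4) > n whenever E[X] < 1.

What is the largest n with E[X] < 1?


We need C(n, 4) · 3^{1 − 6} < 1, i.e. C(n, 4) < 3^{6 − 1} = 243.
Check values of n near the boundary:
  n = 7: C(7, 4) = 35; 35 < 243? YES
  n = 8: C(8, 4) = 70; 70 < 243? YES
  n = 9: C(9, 4) = 126; 126 < 243? YES
  n = 10: C(10, 4) = 210; 210 < 243? YES
  n = 11: C(11, 4) = 330; 330 < 243? NO
  n = 12: C(12, 4) = 495; 495 < 243? NO
The largest n with C(n, 4) < 243 is n = 10 (where E[X] = 70/81 ≈ 0.864). Hence R_3(4) > 10, i.e. R_3(4) ≥ 11.

Largest n = 10; hence R_3(4) > 10.


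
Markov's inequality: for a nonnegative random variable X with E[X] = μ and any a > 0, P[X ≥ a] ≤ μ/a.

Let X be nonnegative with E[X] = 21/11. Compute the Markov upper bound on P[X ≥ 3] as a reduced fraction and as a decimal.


μ = E[X] = 21/11, a = 3.
Markov: P[X ≥ 3] ≤ μ/a = (21/11)/3 = 7/11.
Numerically: ≈ 0.6364.
(Since a = 3 > μ = 1.9091, the bound 7/11 is < 1 and informative.)

P[X ≥ 3] ≤ 7/11 ≈ 0.6364.


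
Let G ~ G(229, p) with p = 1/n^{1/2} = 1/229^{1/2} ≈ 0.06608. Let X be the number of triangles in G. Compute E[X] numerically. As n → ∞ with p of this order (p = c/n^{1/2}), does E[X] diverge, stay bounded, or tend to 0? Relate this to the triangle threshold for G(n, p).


Number of potential triangles: C(229, 3) = 1975354.
Each occurs with probability p³ ≈ (0.06608)³ ≈ 2.885671e-04.
By linearity: E[X] = C(229, 3)·p³ ≈ 1975354 · 2.885671e-04 ≈ 570.0221.
Since α = 1/2 < 1, p = c/n^{1/2} ≫ 1/n is above the triangle threshold p ~ 1/n. Asymptotically E[X] ~ (c³/6)·n^{3(1−α)} = (1³/6)·n^{1.5} → ∞; triangles are abundant w.h.p.

E[X] ≈ 570.0221; in regime p = Θ(1/n^{1/2}) E[X] diverges (above the triangle threshold p ~ 1/n).


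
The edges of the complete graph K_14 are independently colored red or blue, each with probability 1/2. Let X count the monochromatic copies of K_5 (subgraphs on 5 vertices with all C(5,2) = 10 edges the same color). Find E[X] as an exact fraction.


Let X = Σ_S X_S over the C(14, 5) = 2002 subsets S of size 5, where X_S = 1 if the K_5 on S is monochromatic.
For a fixed S, the K_5 on S has C(5, 2) = 10 edges. P[all 10 edges red] = (1/2)^10, and likewise for blue, so P[monochromatic] = 2·(1/2)^10 = 2^{1 − 10} = 1/512.
By linearity: E[X] = C(14, 5) · 2^{1 − 10} = 2002 · 1/512 = 1001/256.
Numerically: E[X] ≈ 3.9102.

E[X] = C(14,5)·2^(1−C(5,2)) = 1001/256 ≈ 3.9102.


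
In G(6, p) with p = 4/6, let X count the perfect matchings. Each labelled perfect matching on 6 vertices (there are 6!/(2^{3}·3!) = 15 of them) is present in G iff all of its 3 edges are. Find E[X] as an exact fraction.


K_6 has 6!/(2^{3}·3!) = 15 labelled perfect matchings.
For each such perfect matching H, let X_H = 1 if all 3 edges of H are present in G. Then P[X_H = 1] = p^{3} = (2/3)^{3} = 8/27.
By linearity: E[X] = Σ_H E[X_H] = 15 · p^{3} = 15 · 8/27 = 40/9.
Numerically: E[X] ≈ 4.444.

E[X] = 15 · (2/3)^{3} = 40/9 ≈ 4.444.


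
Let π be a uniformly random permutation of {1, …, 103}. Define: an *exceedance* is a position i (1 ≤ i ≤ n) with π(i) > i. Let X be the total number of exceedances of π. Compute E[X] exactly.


Write X = Σ_{i=1}^{103} X_i, where X_i = 1_{π(i) > i}.
For each fixed i, π(i) is uniform over {1, …, 103} (marginal of a uniform permutation), so P[π(i) > i] = (n − i)/n. Summing: Σ_{i=1}^{103} (n − i)/n = (0 + 1 + … + 102)/103 = 103(103 − 1)/(2·103) = (103 − 1)/2.
Hence E[X] = Σ_{i=1}^{103} (103 − i)/103 = 51 ≈ 51.000000.

E[X] = 51 = 51.000000.


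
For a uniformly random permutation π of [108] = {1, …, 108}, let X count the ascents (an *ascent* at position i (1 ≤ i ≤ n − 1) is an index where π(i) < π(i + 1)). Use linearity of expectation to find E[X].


Write X = Σ X_I over i = 1, …, 107, with X_I the indicator of one ascent.
There are 107 indicators.
For each fixed i, the pair (π(i), π(i+1)) is a uniformly random ordered pair of distinct values from {1, …, 108}; by symmetry P[π(i) < π(i+1)] = 1/2.
By linearity: E[X] = 107 · (1/2) = (108 − 1) · (1/2) = 107/2 ≈ 53.500.

E[X] = 107/2 = 53.500.


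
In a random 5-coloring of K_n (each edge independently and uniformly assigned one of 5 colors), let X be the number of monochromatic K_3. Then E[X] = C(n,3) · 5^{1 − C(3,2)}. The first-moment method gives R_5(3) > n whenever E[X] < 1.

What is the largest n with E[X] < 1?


We need C(n, 3) · 5^{1 − 3} < 1, i.e. C(n, 3) < 5^{3 − 1} = 25.
Check values of n near the boundary:
  n = 3: C(3, 3) = 1; 1 < 25? YES
  n = 4: C(4, 3) = 4; 4 < 25? YES
  n = 5: C(5, 3) = 10; 10 < 25? YES
  n = 6: C(6, 3) = 20; 20 < 25? YES
  n = 7: C(7, 3) = 35; 35 < 25? NO
The largest n with C(n, 3) < 25 is n = 6 (where E[X] = 4/5 ≈ 0.8000). Hence R_5(3) > 6, i.e. R_5(3) ≥ 7.

Largest n = 6; hence R_5(3) > 6.


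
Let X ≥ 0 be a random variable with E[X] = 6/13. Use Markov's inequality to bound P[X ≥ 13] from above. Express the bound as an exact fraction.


μ = E[X] = 6/13, a = 13.
Markov: P[X ≥ 13] ≤ μ/a = (6/13)/13 = 6/169.
Numerically: ≈ 0.0355.
(Since a = 13 > μ = 0.4615, the bound 6/169 is < 1 and informative.)

P[X ≥ 13] ≤ 6/169 ≈ 0.0355.


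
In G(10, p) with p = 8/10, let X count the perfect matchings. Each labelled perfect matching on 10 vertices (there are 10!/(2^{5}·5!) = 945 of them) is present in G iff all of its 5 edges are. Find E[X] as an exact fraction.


K_10 has 10!/(2^{5}·5!) = 945 labelled perfect matchings.
For each such perfect matching H, let X_H = 1 if all 5 edges of H are present in G. Then P[X_H = 1] = p^{5} = (4/5)^{5} = 1024/3125.
By linearity: E[X] = Σ_H E[X_H] = 945 · p^{5} = 945 · 1024/3125 = 193536/625.
Numerically: E[X] ≈ 309.7.

E[X] = 945 · (4/5)^{5} = 193536/625 ≈ 309.7.


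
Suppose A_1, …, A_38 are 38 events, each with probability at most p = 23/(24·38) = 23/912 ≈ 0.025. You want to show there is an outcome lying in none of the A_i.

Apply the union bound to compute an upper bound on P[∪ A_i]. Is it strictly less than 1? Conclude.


Union bound: P[∪_{i=1}^{38} A_i] ≤ Σ_i P[A_i] ≤ 38·p = 38·(23/912) = 23/24.
Numerically: 23/24 ≈ 0.958.
Is 23/24 < 1? YES.
Since P[∪ A_i] ≤ 23/24 < 1, the complement has P[∩ A_i^c] ≥ 1 − 23/24 = 1/24 > 0, so some outcome avoids every A_i.

38·p = 23/24 ≈ 0.958; existence CERTIFIED by the union bound.
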